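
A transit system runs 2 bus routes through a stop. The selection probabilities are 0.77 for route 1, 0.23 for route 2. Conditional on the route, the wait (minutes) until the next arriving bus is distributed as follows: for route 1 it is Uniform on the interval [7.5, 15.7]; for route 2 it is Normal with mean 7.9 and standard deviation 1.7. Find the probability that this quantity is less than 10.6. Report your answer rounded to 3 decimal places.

Conditional on each route, P(X < 10.6): 1: 0.378049; 2: 0.943883.
By total probability, P(X < 10.6) = 0.77·0.378049 + 0.23·0.943883 = 0.508191.

0.508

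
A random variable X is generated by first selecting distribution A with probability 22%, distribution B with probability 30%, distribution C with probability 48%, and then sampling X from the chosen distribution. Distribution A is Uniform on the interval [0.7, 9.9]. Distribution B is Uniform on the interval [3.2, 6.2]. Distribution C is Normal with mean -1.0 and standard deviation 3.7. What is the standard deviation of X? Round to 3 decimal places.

Per component, A: μ=5.3, E[X²]=35.1433; B: μ=4.7, E[X²]=22.84; C: μ=-1, E[X²]=14.69.
E[X] = 0.22·5.3 + 0.3·4.7 + 0.48·-1 = 2.096.
E[X²] = 0.22·35.1433 + 0.3·22.84 + 0.48·14.69 = 21.6347.
Var(X) = E[X²] − (E[X])² = 21.6347 − 4.39322 = 17.2415.
SD(X) = √17.2415 = 4.15229.

4.152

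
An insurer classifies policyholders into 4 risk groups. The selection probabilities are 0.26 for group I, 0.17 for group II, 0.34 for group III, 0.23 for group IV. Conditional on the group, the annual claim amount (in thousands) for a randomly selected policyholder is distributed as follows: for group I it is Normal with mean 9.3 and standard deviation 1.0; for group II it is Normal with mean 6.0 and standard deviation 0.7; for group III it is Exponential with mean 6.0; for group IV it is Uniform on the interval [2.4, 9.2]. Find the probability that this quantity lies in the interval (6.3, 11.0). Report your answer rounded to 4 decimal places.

Conditional on each group, P(6.3 < X < 11.0): I: 0.954085; II: 0.334118; III: 0.190058; IV: 0.426471.
By total probability, P(6.3 < X < 11.0) = 0.26·0.954085 + 0.17·0.334118 + 0.34·0.190058 + 0.23·0.426471 = 0.46757.

0.4676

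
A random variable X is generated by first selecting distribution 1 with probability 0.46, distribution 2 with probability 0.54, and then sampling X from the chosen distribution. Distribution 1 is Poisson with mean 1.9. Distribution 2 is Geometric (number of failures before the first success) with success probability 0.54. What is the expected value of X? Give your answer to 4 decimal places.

Component means — 1: 1.9; 2: 0.851852.
E[X] = 0.46·1.9 + 0.54·0.851852 = 1.334.

1.3340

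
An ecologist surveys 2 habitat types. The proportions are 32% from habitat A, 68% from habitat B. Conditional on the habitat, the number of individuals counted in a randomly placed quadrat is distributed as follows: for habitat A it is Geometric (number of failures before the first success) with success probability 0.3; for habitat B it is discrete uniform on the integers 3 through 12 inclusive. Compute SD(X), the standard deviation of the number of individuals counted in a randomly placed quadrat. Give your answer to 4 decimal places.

3.7293

Per component, A: μ=2.33333, E[X²]=13.2222; B: μ=7.5, E[X²]=64.5.
E[X] = 0.32·2.33333 + 0.68·7.5 = 5.84667.
E[X²] = 0.32·13.2222 + 0.68·64.5 = 48.0911.
Var(X) = E[X²] − (E[X])² = 48.0911 − 34.1835 = 13.9076.
SD(X) = √13.9076 = 3.72929.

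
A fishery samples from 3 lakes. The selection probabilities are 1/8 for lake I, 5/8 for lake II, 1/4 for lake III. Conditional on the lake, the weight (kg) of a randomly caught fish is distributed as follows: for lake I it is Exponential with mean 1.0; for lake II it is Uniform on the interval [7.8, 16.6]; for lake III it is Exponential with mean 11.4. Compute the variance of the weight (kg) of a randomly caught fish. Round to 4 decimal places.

49.9283

Per component, I: μ=1, E[X²]=2; II: μ=12.2, E[X²]=155.293; III: μ=11.4, E[X²]=259.92.
E[X] = 0.125·1 + 0.625·12.2 + 0.25·11.4 = 10.6.
E[X²] = 0.125·2 + 0.625·155.293 + 0.25·259.92 = 162.288.
Var(X) = E[X²] − (E[X])² = 162.288 − 112.36 = 49.9283.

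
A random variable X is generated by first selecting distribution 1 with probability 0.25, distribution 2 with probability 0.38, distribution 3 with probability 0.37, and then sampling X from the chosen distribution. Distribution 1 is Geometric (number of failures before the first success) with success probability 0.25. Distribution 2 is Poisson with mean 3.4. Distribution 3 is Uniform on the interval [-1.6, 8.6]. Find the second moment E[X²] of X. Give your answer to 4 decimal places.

18.6752

For each component E[X²] = Var + (mean)², giving 1: 21; 2: 14.96; 3: 20.92.
Overall E[X²] = 0.25·21 + 0.38·14.96 + 0.37·20.92 = 18.6752.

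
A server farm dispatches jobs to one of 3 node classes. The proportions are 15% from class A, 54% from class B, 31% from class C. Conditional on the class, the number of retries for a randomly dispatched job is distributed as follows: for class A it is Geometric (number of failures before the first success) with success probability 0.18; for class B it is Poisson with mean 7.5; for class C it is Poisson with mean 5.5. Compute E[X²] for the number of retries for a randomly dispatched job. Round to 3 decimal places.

For each component E[X²] = Var + (mean)², giving A: 46.0617; B: 63.75; C: 35.75.
Overall E[X²] = 0.15·46.0617 + 0.54·63.75 + 0.31·35.75 = 52.4168.

52.417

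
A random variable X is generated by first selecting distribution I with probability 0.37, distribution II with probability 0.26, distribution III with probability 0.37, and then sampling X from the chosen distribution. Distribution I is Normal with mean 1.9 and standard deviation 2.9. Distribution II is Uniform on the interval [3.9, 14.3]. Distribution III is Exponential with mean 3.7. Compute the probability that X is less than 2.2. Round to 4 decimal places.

0.3661

Conditional on each component, P(X < 2.2): I: 0.541196; II: 0; III: 0.448214.
By total probability, P(X < 2.2) = 0.37·0.541196 + 0.26·0 + 0.37·0.448214 = 0.366082.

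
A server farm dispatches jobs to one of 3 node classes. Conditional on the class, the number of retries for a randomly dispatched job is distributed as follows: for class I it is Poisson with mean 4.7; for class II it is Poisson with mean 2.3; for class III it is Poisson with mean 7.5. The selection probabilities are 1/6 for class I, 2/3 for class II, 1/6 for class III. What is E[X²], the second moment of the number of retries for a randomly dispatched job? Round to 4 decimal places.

For each component E[X²] = Var + (mean)², giving I: 26.79; II: 7.59; III: 63.75.
Overall E[X²] = 0.166667·26.79 + 0.666667·7.59 + 0.166667·63.75 = 20.15.

20.1500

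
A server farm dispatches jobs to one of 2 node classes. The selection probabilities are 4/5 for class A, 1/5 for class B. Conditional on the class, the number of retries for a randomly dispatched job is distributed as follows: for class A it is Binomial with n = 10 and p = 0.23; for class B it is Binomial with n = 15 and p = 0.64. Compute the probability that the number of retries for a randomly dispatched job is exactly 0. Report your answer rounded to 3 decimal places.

0.059

Conditional on each class, P(X = 0): A: 0.0732668; B: 2.21074e-07.
By total probability, P(X = 0) = 0.8·0.0732668 + 0.2·2.21074e-07 = 0.0586135.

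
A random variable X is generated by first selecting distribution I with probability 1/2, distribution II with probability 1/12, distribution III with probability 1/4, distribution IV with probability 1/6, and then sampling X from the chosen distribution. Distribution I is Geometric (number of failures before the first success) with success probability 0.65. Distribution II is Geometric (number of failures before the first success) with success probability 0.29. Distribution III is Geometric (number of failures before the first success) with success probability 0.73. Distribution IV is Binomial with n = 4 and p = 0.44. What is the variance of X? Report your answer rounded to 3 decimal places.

Per component, I: μ=0.538462, E[X²]=1.11834; II: μ=2.44828, E[X²]=14.4364; III: μ=0.369863, E[X²]=0.64346; IV: μ=1.76, E[X²]=4.0832.
E[X] = 0.5·0.538462 + 0.0833333·2.44828 + 0.25·0.369863 + 0.166667·1.76 = 0.859053.
E[X²] = 0.5·1.11834 + 0.0833333·14.4364 + 0.25·0.64346 + 0.166667·4.0832 = 2.6036.
Var(X) = E[X²] − (E[X])² = 2.6036 − 0.737972 = 1.86563.

1.866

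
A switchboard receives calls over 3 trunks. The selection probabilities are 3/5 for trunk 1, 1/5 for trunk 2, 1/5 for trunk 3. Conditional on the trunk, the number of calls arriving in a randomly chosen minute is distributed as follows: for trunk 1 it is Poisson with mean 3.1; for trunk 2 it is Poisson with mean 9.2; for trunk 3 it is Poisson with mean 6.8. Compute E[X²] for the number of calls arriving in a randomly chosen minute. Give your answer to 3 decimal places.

37.002

For each component E[X²] = Var + (mean)², giving 1: 12.71; 2: 93.84; 3: 53.04.
Overall E[X²] = 0.6·12.71 + 0.2·93.84 + 0.2·53.04 = 37.002.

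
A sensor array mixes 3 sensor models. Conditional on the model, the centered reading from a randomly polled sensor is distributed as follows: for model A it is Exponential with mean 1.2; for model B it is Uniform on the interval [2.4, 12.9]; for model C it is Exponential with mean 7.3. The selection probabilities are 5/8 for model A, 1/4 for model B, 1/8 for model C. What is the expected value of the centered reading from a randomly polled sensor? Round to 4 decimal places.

Component means — A: 1.2; B: 7.65; C: 7.3.
E[X] = 0.625·1.2 + 0.25·7.65 + 0.125·7.3 = 3.575.

3.5750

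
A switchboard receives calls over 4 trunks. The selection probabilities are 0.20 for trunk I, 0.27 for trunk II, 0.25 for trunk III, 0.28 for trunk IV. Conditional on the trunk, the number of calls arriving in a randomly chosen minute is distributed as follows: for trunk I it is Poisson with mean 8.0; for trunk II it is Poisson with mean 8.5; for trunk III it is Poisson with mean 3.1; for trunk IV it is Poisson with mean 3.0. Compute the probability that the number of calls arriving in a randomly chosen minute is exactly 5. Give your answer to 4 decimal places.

0.0937

Conditional on each trunk, P(X = 5): I: 0.0916037; II: 0.0752333; III: 0.107477; IV: 0.100819.
By total probability, P(X = 5) = 0.2·0.0916037 + 0.27·0.0752333 + 0.25·0.107477 + 0.28·0.100819 = 0.0937322.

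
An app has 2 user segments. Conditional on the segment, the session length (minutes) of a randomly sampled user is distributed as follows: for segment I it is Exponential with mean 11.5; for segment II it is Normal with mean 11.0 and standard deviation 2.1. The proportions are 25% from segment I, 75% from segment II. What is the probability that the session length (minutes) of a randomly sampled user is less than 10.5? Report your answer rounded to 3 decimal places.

Conditional on each segment, P(X < 10.5): I: 0.598699; II: 0.405904.
By total probability, P(X < 10.5) = 0.25·0.598699 + 0.75·0.405904 = 0.454102.

0.454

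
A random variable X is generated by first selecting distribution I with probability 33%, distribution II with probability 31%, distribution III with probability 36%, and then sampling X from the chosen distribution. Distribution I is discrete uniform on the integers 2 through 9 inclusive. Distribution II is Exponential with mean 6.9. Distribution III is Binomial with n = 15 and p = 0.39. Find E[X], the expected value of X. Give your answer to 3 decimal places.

6.060

Component means — I: 5.5; II: 6.9; III: 5.85.
E[X] = 0.33·5.5 + 0.31·6.9 + 0.36·5.85 = 6.06.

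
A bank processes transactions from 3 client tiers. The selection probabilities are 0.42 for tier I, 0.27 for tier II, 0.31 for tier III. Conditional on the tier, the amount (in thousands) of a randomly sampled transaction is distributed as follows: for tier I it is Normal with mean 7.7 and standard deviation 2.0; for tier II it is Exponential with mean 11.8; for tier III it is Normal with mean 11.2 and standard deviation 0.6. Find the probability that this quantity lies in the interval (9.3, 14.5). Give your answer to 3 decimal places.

Conditional on each tier, P(9.3 < X < 14.5): I: 0.211518; II: 0.162052; III: 0.999229.
By total probability, P(9.3 < X < 14.5) = 0.42·0.211518 + 0.27·0.162052 + 0.31·0.999229 = 0.442353.

0.442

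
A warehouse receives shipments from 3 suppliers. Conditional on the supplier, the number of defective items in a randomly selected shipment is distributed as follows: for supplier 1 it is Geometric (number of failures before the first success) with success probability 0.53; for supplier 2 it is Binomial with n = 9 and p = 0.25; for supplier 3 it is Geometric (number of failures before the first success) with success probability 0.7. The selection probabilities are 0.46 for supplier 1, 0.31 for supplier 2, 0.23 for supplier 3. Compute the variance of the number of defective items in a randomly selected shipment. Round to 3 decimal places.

Per component, 1: μ=0.886792, E[X²]=2.45959; 2: μ=2.25, E[X²]=6.75; 3: μ=0.428571, E[X²]=0.795918.
E[X] = 0.46·0.886792 + 0.31·2.25 + 0.23·0.428571 = 1.204.
E[X²] = 0.46·2.45959 + 0.31·6.75 + 0.23·0.795918 = 3.40697.
Var(X) = E[X²] − (E[X])² = 3.40697 − 1.44961 = 1.95737.

1.957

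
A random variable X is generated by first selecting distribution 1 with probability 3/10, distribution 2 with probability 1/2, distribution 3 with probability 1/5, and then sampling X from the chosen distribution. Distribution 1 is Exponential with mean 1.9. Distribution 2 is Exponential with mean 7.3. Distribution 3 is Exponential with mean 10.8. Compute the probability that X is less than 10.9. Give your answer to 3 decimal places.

0.814

Conditional on each component, P(X < 10.9): 1: 0.996775; 2: 0.775336; 3: 0.635511.
By total probability, P(X < 10.9) = 0.3·0.996775 + 0.5·0.775336 + 0.2·0.635511 = 0.813803.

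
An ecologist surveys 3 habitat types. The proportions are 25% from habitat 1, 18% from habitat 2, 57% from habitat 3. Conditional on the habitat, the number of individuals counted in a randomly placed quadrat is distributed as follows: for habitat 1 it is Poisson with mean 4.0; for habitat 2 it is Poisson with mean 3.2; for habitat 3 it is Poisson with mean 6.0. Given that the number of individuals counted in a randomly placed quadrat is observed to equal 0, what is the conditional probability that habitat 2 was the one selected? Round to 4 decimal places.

0.5505

Likelihoods P(X=0 | ·): 1: 0.0183156; 2: 0.0407622; 3: 0.00247875.
Posterior ∝ prior × likelihood. Numerator for 2: 0.18·0.0407622 = 0.0073372.
Normalizing constant: 0.25·0.0183156 + 0.18·0.0407622 + 0.57·0.00247875 = 0.013329.
P(2 | observation) = 0.0073372 / 0.013329 = 0.550469.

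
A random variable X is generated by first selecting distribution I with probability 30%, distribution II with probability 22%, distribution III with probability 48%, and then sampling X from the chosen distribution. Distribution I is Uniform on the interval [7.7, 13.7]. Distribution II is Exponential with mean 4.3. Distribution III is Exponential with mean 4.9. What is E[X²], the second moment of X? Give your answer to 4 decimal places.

For each component E[X²] = Var + (mean)², giving I: 117.49; II: 36.98; III: 48.02.
Overall E[X²] = 0.3·117.49 + 0.22·36.98 + 0.48·48.02 = 66.4322.

66.4322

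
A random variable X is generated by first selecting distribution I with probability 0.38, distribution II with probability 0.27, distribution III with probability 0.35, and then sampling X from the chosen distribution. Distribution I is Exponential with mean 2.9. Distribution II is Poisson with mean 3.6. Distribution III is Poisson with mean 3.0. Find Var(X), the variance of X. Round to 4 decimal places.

5.3034

Per component, I: μ=2.9, E[X²]=16.82; II: μ=3.6, E[X²]=16.56; III: μ=3, E[X²]=12.
E[X] = 0.38·2.9 + 0.27·3.6 + 0.35·3 = 3.124.
E[X²] = 0.38·16.82 + 0.27·16.56 + 0.35·12 = 15.0628.
Var(X) = E[X²] − (E[X])² = 15.0628 − 9.75938 = 5.30342.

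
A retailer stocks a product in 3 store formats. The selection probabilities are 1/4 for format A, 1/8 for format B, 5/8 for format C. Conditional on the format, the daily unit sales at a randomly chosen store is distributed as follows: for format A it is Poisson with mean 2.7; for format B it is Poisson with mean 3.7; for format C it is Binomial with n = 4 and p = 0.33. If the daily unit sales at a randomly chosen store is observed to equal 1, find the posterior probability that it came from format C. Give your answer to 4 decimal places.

Likelihoods P(X=1 | ·): A: 0.181455; B: 0.091477; C: 0.397007.
Posterior ∝ prior × likelihood. Numerator for C: 0.625·0.397007 = 0.248129.
Normalizing constant: 0.25·0.181455 + 0.125·0.091477 + 0.625·0.397007 = 0.304928.
P(C | observation) = 0.248129 / 0.304928 = 0.813732.

0.8137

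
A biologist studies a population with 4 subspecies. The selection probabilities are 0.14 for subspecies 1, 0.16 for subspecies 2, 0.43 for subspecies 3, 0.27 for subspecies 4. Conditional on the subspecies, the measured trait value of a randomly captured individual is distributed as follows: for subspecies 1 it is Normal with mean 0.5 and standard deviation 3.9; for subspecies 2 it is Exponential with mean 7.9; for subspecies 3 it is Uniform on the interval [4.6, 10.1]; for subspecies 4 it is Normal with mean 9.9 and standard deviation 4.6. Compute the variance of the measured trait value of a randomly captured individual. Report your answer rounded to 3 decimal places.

27.252

Per component, 1: μ=0.5, E[X²]=15.46; 2: μ=7.9, E[X²]=124.82; 3: μ=7.35, E[X²]=56.5433; 4: μ=9.9, E[X²]=119.17.
E[X] = 0.14·0.5 + 0.16·7.9 + 0.43·7.35 + 0.27·9.9 = 7.1675.
E[X²] = 0.14·15.46 + 0.16·124.82 + 0.43·56.5433 + 0.27·119.17 = 78.6251.
Var(X) = E[X²] − (E[X])² = 78.6251 − 51.3731 = 27.2521.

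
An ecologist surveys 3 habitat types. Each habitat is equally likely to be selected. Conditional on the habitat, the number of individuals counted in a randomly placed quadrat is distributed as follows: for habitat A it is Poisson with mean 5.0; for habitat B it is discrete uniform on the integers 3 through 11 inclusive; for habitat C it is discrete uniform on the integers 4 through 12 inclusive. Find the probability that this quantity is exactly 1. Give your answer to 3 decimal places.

0.011

Conditional on each habitat, P(X = 1): A: 0.0336897; B: 0; C: 0.
By total probability, P(X = 1) = 0.333333·0.0336897 + 0.333333·0 + 0.333333·0 = 0.0112299.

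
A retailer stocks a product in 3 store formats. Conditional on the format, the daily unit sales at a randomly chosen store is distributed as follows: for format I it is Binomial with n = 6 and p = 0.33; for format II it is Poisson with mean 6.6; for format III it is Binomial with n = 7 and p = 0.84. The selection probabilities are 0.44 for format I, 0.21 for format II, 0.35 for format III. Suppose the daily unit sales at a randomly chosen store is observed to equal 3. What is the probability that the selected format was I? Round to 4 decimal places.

Likelihoods P(X=3 | ·): I: 0.21617; II: 0.0651834; III: 0.0135952.
Posterior ∝ prior × likelihood. Numerator for I: 0.44·0.21617 = 0.095115.
Normalizing constant: 0.44·0.21617 + 0.21·0.0651834 + 0.35·0.0135952 = 0.113562.
P(I | observation) = 0.095115 / 0.113562 = 0.837561.

0.8376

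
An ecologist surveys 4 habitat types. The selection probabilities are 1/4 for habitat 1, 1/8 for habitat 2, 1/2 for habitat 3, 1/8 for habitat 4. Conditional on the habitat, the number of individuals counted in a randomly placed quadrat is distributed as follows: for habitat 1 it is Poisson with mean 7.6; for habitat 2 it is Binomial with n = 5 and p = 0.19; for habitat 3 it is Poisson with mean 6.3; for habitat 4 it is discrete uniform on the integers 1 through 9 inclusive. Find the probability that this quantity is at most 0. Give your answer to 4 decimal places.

Conditional on each habitat, P(X ≤ 0): 1: 0.000500451; 2: 0.348678; 3: 0.0018363; 4: 0.
By total probability, P(X ≤ 0) = 0.25·0.000500451 + 0.125·0.348678 + 0.5·0.0018363 + 0.125·0 = 0.0446281.

0.0446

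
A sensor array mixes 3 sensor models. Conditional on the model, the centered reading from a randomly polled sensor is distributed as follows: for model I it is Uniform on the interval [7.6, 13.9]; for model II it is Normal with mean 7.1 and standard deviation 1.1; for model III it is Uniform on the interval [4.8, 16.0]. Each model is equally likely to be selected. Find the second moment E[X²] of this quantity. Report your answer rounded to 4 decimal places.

For each component E[X²] = Var + (mean)², giving I: 118.87; II: 51.62; III: 118.613.
Overall E[X²] = 0.333333·118.87 + 0.333333·51.62 + 0.333333·118.613 = 96.3678.

96.3678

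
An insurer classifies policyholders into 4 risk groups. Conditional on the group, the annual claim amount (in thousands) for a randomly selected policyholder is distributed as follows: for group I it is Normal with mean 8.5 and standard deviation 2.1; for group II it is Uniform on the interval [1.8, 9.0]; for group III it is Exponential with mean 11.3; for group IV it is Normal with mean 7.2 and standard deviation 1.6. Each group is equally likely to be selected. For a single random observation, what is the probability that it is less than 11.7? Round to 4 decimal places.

Conditional on each group, P(X < 11.7): I: 0.936222; II: 1; III: 0.644915; IV: 0.997542.
By total probability, P(X < 11.7) = 0.25·0.936222 + 0.25·1 + 0.25·0.644915 + 0.25·0.997542 = 0.89467.

0.8947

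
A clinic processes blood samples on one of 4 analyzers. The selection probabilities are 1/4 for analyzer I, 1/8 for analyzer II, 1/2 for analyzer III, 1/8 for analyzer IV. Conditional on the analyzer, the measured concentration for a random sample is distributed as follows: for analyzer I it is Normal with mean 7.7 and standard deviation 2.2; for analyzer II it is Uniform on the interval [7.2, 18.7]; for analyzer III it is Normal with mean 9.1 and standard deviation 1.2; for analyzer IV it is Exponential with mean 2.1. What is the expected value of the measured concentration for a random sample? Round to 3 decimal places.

Component means — I: 7.7; II: 12.95; III: 9.1; IV: 2.1.
E[X] = 0.25·7.7 + 0.125·12.95 + 0.5·9.1 + 0.125·2.1 = 8.35625.

8.356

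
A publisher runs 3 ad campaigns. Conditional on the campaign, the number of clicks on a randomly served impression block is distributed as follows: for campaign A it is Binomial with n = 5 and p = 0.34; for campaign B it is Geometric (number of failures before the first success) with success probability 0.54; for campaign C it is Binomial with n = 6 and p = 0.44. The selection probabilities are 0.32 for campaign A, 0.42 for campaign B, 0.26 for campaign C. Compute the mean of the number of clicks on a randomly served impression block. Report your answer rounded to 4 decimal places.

Component means — A: 1.7; B: 0.851852; C: 2.64.
E[X] = 0.32·1.7 + 0.42·0.851852 + 0.26·2.64 = 1.58818.

1.5882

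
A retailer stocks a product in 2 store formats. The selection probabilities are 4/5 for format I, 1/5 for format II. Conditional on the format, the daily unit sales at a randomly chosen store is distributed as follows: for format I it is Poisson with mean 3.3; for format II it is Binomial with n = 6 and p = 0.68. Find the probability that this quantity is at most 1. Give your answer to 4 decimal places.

Conditional on each format, P(X ≤ 1): I: 0.158598; II: 0.014764.
By total probability, P(X ≤ 1) = 0.8·0.158598 + 0.2·0.014764 = 0.129831.

0.1298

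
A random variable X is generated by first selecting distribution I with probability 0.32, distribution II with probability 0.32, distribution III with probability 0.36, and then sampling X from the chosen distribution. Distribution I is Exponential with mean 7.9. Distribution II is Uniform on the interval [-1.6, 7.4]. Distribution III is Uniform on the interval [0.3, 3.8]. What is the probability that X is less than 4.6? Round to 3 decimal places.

Conditional on each component, P(X < 4.6): I: 0.441376; II: 0.688889; III: 1.
By total probability, P(X < 4.6) = 0.32·0.441376 + 0.32·0.688889 + 0.36·1 = 0.721685.

0.722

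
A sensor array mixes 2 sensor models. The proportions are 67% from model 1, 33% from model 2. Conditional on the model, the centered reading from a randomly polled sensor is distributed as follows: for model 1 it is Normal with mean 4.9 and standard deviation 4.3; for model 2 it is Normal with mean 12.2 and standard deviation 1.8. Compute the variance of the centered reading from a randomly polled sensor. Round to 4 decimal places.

25.2399

Per component, 1: μ=4.9, E[X²]=42.5; 2: μ=12.2, E[X²]=152.08.
E[X] = 0.67·4.9 + 0.33·12.2 = 7.309.
E[X²] = 0.67·42.5 + 0.33·152.08 = 78.6614.
Var(X) = E[X²] − (E[X])² = 78.6614 − 53.4215 = 25.2399.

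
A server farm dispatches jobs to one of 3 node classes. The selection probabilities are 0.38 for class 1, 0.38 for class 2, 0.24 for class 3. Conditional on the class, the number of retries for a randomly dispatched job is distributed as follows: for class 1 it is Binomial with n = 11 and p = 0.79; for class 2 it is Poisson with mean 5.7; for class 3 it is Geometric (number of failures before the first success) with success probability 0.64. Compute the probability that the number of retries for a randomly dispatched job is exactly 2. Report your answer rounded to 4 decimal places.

0.0406

Conditional on each class, P(X = 2): 1: 2.72641e-05; 2: 0.0543552; 3: 0.082944.
By total probability, P(X = 2) = 0.38·2.72641e-05 + 0.38·0.0543552 + 0.24·0.082944 = 0.0405719.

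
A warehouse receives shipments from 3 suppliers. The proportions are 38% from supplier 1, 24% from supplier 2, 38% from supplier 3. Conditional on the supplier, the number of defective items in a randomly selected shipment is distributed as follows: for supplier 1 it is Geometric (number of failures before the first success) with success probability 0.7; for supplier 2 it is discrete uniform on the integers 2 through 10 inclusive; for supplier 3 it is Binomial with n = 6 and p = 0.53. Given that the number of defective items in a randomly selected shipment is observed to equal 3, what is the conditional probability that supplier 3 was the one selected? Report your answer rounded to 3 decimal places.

0.776

Likelihoods P(X=3 | ·): 1: 0.0189; 2: 0.111111; 3: 0.309137.
Posterior ∝ prior × likelihood. Numerator for 3: 0.38·0.309137 = 0.117472.
Normalizing constant: 0.38·0.0189 + 0.24·0.111111 + 0.38·0.309137 = 0.151321.
P(3 | observation) = 0.117472 / 0.151321 = 0.776312.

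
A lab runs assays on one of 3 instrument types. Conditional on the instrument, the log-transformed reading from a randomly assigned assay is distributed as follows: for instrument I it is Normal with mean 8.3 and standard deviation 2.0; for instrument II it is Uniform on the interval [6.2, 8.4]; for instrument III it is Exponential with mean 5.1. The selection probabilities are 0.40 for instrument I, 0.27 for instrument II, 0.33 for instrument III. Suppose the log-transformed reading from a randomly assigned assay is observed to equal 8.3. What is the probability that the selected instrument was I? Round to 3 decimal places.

0.371

Likelihoods f(8.3 | ·): I: 0.199471; II: 0.454545; III: 0.0385156.
Posterior ∝ prior × likelihood. Numerator for I: 0.4·0.199471 = 0.0797885.
Normalizing constant: 0.4·0.199471 + 0.27·0.454545 + 0.33·0.0385156 = 0.215226.
P(I | observation) = 0.0797885 / 0.215226 = 0.37072.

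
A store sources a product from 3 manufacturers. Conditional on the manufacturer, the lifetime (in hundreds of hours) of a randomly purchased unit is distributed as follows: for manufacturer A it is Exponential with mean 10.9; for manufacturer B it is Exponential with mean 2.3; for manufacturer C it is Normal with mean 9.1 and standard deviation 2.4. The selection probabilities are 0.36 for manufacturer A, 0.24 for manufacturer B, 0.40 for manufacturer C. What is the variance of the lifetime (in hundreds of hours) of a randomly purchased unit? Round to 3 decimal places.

57.641

Per component, A: μ=10.9, E[X²]=237.62; B: μ=2.3, E[X²]=10.58; C: μ=9.1, E[X²]=88.57.
E[X] = 0.36·10.9 + 0.24·2.3 + 0.4·9.1 = 8.116.
E[X²] = 0.36·237.62 + 0.24·10.58 + 0.4·88.57 = 123.51.
Var(X) = E[X²] − (E[X])² = 123.51 − 65.8695 = 57.6409.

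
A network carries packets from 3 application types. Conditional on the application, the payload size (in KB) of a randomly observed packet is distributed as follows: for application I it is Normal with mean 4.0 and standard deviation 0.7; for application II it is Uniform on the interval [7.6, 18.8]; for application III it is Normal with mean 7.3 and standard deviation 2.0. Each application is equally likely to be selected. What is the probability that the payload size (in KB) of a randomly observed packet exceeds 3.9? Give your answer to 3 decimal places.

Conditional on each application, P(X > 3.9): I: 0.556798; II: 1; III: 0.955435.
By total probability, P(X > 3.9) = 0.333333·0.556798 + 0.333333·1 + 0.333333·0.955435 = 0.837411.

0.837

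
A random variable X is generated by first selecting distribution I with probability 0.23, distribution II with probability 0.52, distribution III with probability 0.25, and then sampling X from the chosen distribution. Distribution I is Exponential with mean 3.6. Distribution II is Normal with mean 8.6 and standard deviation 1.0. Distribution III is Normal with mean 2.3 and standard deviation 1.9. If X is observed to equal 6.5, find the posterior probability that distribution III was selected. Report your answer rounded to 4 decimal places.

0.1202

Likelihoods f(6.5 | ·): I: 0.045662; II: 0.0439836; III: 0.0182424.
Posterior ∝ prior × likelihood. Numerator for III: 0.25·0.0182424 = 0.0045606.
Normalizing constant: 0.23·0.045662 + 0.52·0.0439836 + 0.25·0.0182424 = 0.0379343.
P(III | observation) = 0.0045606 / 0.0379343 = 0.120224.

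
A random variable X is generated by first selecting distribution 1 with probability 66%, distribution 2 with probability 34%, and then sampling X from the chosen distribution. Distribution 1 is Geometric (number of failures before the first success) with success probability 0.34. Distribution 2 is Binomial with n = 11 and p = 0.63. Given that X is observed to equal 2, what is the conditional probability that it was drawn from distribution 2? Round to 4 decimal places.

0.0098

Likelihoods P(X=2 | ·): 1: 0.148104; 2: 0.002837.
Posterior ∝ prior × likelihood. Numerator for 2: 0.34·0.002837 = 0.00096458.
Normalizing constant: 0.66·0.148104 + 0.34·0.002837 = 0.0987132.
P(2 | observation) = 0.00096458 / 0.0987132 = 0.00977154.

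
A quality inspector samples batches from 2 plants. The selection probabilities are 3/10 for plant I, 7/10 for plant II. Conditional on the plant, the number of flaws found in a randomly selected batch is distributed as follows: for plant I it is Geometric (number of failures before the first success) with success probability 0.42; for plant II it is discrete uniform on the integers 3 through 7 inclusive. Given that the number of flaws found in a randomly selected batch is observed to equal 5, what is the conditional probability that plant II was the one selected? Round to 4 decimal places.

Likelihoods P(X=5 | ·): I: 0.027567; II: 0.2.
Posterior ∝ prior × likelihood. Numerator for II: 0.7·0.2 = 0.14.
Normalizing constant: 0.3·0.027567 + 0.7·0.2 = 0.14827.
P(II | observation) = 0.14 / 0.14827 = 0.944223.

0.9442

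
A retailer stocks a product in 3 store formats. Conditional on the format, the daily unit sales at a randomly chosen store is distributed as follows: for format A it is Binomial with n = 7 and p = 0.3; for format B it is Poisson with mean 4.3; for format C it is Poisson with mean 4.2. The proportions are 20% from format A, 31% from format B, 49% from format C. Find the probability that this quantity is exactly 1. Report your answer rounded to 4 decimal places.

0.0984

Conditional on each format, P(X = 1): A: 0.247063; B: 0.0583448; C: 0.0629814.
By total probability, P(X = 1) = 0.2·0.247063 + 0.31·0.0583448 + 0.49·0.0629814 = 0.0983604.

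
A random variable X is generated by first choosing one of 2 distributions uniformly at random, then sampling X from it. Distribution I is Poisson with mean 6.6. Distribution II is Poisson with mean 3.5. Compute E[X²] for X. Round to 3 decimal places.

32.955

For each component E[X²] = Var + (mean)², giving I: 50.16; II: 15.75.
Overall E[X²] = 0.5·50.16 + 0.5·15.75 = 32.955.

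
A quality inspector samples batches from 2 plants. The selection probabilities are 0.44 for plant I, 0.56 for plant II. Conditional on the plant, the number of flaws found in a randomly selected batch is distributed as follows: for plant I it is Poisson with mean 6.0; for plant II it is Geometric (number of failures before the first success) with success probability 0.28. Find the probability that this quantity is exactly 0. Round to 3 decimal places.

0.158

Conditional on each plant, P(X = 0): I: 0.00247875; II: 0.28.
By total probability, P(X = 0) = 0.44·0.00247875 + 0.56·0.28 = 0.157891.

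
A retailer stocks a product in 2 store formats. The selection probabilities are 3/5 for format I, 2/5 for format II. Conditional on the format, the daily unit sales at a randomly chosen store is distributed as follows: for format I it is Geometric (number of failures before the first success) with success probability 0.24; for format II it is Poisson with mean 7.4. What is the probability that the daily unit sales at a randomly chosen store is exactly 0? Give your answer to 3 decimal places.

Conditional on each format, P(X = 0): I: 0.24; II: 0.000611253.
By total probability, P(X = 0) = 0.6·0.24 + 0.4·0.000611253 = 0.144245.

0.144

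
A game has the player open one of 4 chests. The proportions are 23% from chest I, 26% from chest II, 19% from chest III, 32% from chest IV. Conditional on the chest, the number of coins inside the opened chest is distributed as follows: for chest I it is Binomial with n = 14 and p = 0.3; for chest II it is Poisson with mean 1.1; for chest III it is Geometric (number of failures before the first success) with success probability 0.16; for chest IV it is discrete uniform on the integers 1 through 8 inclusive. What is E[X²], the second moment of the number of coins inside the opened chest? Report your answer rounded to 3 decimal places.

For each component E[X²] = Var + (mean)², giving I: 20.58; II: 2.31; III: 60.375; IV: 25.5.
Overall E[X²] = 0.23·20.58 + 0.26·2.31 + 0.19·60.375 + 0.32·25.5 = 24.9653.

24.965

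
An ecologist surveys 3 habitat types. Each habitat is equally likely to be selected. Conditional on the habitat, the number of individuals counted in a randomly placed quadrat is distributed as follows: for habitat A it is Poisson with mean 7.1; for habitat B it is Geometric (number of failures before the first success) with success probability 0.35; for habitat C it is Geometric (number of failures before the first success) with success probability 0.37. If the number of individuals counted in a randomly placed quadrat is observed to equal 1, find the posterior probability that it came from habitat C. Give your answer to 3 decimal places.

0.500

Likelihoods P(X=1 | ·): A: 0.00585824; B: 0.2275; C: 0.2331.
Posterior ∝ prior × likelihood. Numerator for C: 0.333333·0.2331 = 0.0777.
Normalizing constant: 0.333333·0.00585824 + 0.333333·0.2275 + 0.333333·0.2331 = 0.155486.
P(C | observation) = 0.0777 / 0.155486 = 0.499723.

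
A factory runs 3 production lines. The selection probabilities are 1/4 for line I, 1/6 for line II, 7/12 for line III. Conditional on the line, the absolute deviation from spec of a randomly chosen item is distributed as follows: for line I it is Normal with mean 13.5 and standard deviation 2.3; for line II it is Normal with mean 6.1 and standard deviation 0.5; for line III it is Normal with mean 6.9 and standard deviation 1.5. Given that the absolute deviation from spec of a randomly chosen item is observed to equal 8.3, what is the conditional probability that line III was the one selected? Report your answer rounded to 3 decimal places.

0.967

Likelihoods f(8.3 | ·): I: 0.0134657; II: 4.98849e-05; III: 0.172052.
Posterior ∝ prior × likelihood. Numerator for III: 0.583333·0.172052 = 0.100364.
Normalizing constant: 0.25·0.0134657 + 0.166667·4.98849e-05 + 0.583333·0.172052 = 0.103738.
P(III | observation) = 0.100364 / 0.103738 = 0.967469.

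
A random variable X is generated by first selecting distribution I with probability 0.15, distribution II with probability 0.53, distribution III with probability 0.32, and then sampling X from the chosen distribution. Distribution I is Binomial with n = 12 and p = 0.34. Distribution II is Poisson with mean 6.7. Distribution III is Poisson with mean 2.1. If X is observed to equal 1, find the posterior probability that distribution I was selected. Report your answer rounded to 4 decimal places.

Likelihoods P(X=1 | ·): I: 0.0422322; II: 0.00824711; III: 0.257158.
Posterior ∝ prior × likelihood. Numerator for I: 0.15·0.0422322 = 0.00633483.
Normalizing constant: 0.15·0.0422322 + 0.53·0.00824711 + 0.32·0.257158 = 0.0929965.
P(I | observation) = 0.00633483 / 0.0929965 = 0.068119.

0.0681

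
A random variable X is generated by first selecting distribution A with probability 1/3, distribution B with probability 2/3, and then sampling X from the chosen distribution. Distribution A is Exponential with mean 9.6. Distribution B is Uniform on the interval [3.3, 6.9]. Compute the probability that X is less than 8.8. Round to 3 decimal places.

Conditional on each component, P(X < 8.8): A: 0.60015; B: 1.
By total probability, P(X < 8.8) = 0.333333·0.60015 + 0.666667·1 = 0.866717.

0.867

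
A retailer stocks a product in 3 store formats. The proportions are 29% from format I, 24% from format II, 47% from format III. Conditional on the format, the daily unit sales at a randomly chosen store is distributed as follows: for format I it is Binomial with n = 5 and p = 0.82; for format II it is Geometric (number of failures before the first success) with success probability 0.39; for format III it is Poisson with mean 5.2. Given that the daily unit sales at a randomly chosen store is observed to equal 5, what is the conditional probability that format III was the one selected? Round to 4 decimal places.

Likelihoods P(X=5 | ·): I: 0.37074; II: 0.0329393; III: 0.174785.
Posterior ∝ prior × likelihood. Numerator for III: 0.47·0.174785 = 0.082149.
Normalizing constant: 0.29·0.37074 + 0.24·0.0329393 + 0.47·0.174785 = 0.197569.
P(III | observation) = 0.082149 / 0.197569 = 0.415799.

0.4158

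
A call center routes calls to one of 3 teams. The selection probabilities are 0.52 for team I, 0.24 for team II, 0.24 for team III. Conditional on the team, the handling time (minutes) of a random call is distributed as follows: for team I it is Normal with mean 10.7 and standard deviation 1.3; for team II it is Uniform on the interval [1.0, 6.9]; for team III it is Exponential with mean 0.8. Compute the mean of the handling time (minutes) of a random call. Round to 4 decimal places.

Component means — I: 10.7; II: 3.95; III: 0.8.
E[X] = 0.52·10.7 + 0.24·3.95 + 0.24·0.8 = 6.704.

6.7040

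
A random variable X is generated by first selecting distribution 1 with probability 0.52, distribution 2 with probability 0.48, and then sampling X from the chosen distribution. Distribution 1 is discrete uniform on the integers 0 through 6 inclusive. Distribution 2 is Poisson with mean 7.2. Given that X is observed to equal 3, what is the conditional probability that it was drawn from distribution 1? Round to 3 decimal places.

Likelihoods P(X=3 | ·): 1: 0.142857; 2: 0.0464436.
Posterior ∝ prior × likelihood. Numerator for 1: 0.52·0.142857 = 0.0742857.
Normalizing constant: 0.52·0.142857 + 0.48·0.0464436 = 0.0965786.
P(1 | observation) = 0.0742857 / 0.0965786 = 0.769173.

0.769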